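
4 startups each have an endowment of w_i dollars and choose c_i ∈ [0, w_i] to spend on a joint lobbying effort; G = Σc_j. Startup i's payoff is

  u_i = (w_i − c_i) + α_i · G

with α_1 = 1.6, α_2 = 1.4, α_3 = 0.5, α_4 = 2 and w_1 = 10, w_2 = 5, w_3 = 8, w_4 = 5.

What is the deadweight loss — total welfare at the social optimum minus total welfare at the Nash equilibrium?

36

∂u_i/∂c_i = α_i − 1, so startup i contributes w_i if α_i > 1, else 0.
α_i > 1 for i ∈ {1, 2, 4}; NE contributions (10, 5, 0, 5), G = 20.
W^NE = Σw_i − G^NE + (Σα_i)·G^NE = 28 + 4.5·20 = 118.
Planner: ∂(Σu_j)/∂c_i = Σα_j − 1 = 4.5 > 0, so everyone contributes w_i; G^SO = 28, W^SO = 28 + 4.5·28 = 154.
Deadweight loss = 36.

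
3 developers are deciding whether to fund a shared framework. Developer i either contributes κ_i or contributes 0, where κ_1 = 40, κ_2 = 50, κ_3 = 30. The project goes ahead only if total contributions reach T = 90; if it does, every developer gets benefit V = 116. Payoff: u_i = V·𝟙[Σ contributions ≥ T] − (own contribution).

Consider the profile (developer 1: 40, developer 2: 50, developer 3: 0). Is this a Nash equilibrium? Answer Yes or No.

Yes

Total = 90 ≥ 90: provided.
Developer 1 (pledges 40, payoff 76): dropping to 0 → total 50, payoff 0. No gain.
Developer 2 (pledges 50, payoff 66): dropping to 0 → total 40, payoff 0. No gain.
Developer 3 (pledges 0, payoff 116): pledging 30 → total 120, payoff 86. No gain.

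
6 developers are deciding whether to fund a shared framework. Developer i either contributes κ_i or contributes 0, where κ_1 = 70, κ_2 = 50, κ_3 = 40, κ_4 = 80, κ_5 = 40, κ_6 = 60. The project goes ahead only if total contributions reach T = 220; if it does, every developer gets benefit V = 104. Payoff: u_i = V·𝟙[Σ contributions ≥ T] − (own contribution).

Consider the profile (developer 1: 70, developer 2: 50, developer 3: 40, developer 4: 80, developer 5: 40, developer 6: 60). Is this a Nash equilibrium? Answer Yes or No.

Total = 340 ≥ 220: provided.
Developer 1 (pledges 70, payoff 34): dropping to 0 → total 270, payoff 104. Profitable deviation.

No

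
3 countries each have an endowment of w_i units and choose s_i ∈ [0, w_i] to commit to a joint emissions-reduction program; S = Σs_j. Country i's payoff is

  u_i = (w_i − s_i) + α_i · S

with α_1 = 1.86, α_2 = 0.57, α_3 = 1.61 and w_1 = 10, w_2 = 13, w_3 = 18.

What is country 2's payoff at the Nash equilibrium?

∂u_i/∂s_i = α_i − 1, so country i contributes w_i if α_i > 1, else 0.
α_i > 1 for i ∈ {1, 3}; NE contributions (10, 0, 18), S = 28.
u_2 = (13 − 0) + 0.57·28 = 28.96.

28.96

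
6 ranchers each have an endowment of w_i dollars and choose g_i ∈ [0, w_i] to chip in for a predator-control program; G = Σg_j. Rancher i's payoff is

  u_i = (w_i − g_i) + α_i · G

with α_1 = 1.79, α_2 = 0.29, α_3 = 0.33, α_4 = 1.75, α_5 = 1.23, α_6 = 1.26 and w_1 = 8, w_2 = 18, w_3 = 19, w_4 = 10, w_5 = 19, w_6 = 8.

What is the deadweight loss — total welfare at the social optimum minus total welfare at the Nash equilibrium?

209.05

∂u_i/∂g_i = α_i − 1, so rancher i contributes w_i if α_i > 1, else 0.
α_i > 1 for i ∈ {1, 4, 5, 6}; NE contributions (8, 0, 0, 10, 19, 8), G = 45.
W^NE = Σw_i − G^NE + (Σα_i)·G^NE = 82 + 5.65·45 = 336.25.
Planner: ∂(Σu_j)/∂g_i = Σα_j − 1 = 5.65 > 0, so everyone contributes w_i; G^SO = 82, W^SO = 82 + 5.65·82 = 545.3.
Deadweight loss = 209.05.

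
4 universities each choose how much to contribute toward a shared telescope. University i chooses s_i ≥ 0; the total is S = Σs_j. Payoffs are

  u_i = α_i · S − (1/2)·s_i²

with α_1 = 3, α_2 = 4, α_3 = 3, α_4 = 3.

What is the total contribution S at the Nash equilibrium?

13

University i's FOC: ∂u_i/∂s_i = α_i − s_i = 0, so s_i* = α_i.
NE contributions = (3, 4, 3, 3); S = 13.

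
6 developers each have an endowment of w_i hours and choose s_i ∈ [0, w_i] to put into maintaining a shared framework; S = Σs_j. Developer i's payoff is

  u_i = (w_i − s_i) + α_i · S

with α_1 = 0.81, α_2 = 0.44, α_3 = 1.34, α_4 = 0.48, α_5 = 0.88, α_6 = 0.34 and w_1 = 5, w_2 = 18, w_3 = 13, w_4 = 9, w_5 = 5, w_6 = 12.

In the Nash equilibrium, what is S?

∂u_i/∂s_i = α_i − 1, so developer i contributes w_i if α_i > 1, else 0.
α_i > 1 for i ∈ {3}; NE contributions (0, 0, 13, 0, 0, 0), S = 13.

13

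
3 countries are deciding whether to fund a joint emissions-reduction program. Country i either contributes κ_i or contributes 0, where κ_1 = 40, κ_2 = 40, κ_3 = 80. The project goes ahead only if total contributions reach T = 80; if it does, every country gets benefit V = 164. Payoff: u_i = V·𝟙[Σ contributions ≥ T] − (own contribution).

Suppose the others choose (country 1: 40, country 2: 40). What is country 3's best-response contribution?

Others' total = 80 ≥ 80; contributing adds cost 80 for no extra benefit.
Best response: 0.

0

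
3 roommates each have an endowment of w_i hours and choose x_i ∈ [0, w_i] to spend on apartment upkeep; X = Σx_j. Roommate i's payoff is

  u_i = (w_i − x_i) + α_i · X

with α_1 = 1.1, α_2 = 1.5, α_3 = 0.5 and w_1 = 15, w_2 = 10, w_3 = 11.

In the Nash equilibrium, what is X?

25

∂u_i/∂x_i = α_i − 1, so roommate i contributes w_i if α_i > 1, else 0.
α_i > 1 for i ∈ {1, 2}; NE contributions (15, 10, 0), X = 25.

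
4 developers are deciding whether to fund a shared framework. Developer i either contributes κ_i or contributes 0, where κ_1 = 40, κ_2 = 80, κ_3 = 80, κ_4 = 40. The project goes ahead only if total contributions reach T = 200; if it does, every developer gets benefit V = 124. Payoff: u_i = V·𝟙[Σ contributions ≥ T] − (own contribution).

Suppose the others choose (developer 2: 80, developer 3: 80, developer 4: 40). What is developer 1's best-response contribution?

Others' total = 200 ≥ 200; contributing adds cost 40 for no extra benefit.
Best response: 0.

0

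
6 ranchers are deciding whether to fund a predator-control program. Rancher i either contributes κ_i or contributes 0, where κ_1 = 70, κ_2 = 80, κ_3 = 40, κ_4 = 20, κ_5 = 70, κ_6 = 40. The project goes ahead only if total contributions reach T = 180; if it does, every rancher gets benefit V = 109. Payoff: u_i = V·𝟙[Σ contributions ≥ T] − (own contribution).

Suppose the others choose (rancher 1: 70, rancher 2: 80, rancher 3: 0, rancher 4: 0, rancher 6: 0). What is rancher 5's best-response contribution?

70

Others' total = 150. Contributing 70 brings total to 220 ≥ 180: gain V − κ_5 = 39.
Best response: 70.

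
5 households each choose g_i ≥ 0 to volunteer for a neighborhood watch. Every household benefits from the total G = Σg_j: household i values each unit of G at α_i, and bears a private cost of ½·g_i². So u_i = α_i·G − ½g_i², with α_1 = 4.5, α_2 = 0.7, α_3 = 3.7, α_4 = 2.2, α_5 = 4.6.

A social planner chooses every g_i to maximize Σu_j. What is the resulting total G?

78.5

Planner FOC: ∂(Σu_j)/∂g_i = (Σα_j) − g_i = 0, so g_i^SO = Σα_j = 15.7 for every i; G^SO = 78.5.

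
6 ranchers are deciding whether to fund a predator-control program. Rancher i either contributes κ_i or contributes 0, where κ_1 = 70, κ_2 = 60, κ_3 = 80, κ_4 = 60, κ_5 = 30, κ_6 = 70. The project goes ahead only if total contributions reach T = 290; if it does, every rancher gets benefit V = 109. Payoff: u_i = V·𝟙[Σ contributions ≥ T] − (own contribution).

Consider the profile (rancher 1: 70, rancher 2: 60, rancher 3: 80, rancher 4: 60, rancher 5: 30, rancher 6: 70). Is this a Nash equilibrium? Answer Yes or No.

Total = 370 ≥ 290: provided.
Rancher 1 (pledges 70, payoff 39): dropping to 0 → total 300, payoff 109. Profitable deviation.

No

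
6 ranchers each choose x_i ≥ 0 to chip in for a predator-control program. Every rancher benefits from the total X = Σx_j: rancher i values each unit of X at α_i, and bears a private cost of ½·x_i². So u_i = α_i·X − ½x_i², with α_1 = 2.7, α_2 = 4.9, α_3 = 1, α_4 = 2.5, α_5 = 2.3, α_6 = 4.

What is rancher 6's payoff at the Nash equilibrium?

61.6

Rancher i's FOC: ∂u_i/∂x_i = α_i − x_i = 0, so x_i* = α_i.
NE contributions = (2.7, 4.9, 1, 2.5, 2.3, 4); X = 17.4.
u_6 = α_6·X − ½·(x_6)² = 4·17.4 − ½·4² = 61.6.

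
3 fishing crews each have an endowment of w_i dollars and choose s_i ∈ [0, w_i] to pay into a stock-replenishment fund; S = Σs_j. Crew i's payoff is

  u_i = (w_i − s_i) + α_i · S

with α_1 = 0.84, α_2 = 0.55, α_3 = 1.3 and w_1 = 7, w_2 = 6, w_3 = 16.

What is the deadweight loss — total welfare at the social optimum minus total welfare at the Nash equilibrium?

∂u_i/∂s_i = α_i − 1, so crew i contributes w_i if α_i > 1, else 0.
α_i > 1 for i ∈ {3}; NE contributions (0, 0, 16), S = 16.
W^NE = Σw_i − S^NE + (Σα_i)·S^NE = 29 + 1.69·16 = 56.04.
Planner: ∂(Σu_j)/∂s_i = Σα_j − 1 = 1.69 > 0, so everyone contributes w_i; S^SO = 29, W^SO = 29 + 1.69·29 = 78.01.
Deadweight loss = 21.97.

21.97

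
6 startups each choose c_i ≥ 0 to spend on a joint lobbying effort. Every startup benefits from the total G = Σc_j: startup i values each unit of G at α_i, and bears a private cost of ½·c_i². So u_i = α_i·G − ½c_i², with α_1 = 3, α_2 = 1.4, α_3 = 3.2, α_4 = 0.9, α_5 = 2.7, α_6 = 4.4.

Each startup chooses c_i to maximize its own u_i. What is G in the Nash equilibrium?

15.6

Startup i's FOC: ∂u_i/∂c_i = α_i − c_i = 0, so c_i* = α_i.
NE contributions = (3, 1.4, 3.2, 0.9, 2.7, 4.4); G = 15.6.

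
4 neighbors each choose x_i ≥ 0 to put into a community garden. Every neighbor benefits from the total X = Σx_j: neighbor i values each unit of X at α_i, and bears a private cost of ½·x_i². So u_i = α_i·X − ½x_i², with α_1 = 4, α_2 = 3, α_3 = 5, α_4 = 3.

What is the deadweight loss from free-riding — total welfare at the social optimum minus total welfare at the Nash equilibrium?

254.5

Neighbor i's FOC: ∂u_i/∂x_i = α_i − x_i = 0, so x_i* = α_i.
NE contributions = (4, 3, 5, 3); X = 15.
W^NE = (Σα)·X − ½Σα_i² = 15² − ½·59 = 195.5.
Planner sets x_i = Σα_j = 15 for every i, so X^SO = 4·15 = 60.
W^SO = (Σα)·X^SO − ½·4·(Σα)² = (4/2)·15² = 450.
Deadweight loss = W^SO − W^NE = 254.5.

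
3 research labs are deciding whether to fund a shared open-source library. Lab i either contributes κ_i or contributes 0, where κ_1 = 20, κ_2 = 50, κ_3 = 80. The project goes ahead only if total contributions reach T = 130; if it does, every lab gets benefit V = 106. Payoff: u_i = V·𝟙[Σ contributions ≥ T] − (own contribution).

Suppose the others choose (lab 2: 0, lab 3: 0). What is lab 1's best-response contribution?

Others' total = 0. Even contributing 20 gives 20 < 130: no benefit either way.
Best response: 0.

0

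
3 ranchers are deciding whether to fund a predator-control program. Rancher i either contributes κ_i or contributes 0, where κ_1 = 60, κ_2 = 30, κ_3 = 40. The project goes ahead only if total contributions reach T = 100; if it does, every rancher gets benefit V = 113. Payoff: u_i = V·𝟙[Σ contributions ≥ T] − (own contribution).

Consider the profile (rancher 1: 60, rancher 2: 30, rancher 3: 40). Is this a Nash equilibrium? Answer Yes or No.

No

Total = 130 ≥ 100: provided.
Rancher 1 (pledges 60, payoff 53): dropping to 0 → total 70, payoff 0. No gain.
Rancher 2 (pledges 30, payoff 83): dropping to 0 → total 100, payoff 113. Profitable deviation.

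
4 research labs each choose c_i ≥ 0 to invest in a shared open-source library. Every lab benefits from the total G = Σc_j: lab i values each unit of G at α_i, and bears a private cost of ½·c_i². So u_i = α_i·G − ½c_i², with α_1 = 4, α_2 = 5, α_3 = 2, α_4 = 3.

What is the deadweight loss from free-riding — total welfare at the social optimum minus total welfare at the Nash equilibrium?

223

Lab i's FOC: ∂u_i/∂c_i = α_i − c_i = 0, so c_i* = α_i.
NE contributions = (4, 5, 2, 3); G = 14.
W^NE = (Σα)·G − ½Σα_i² = 14² − ½·54 = 169.
Planner sets c_i = Σα_j = 14 for every i, so G^SO = 4·14 = 56.
W^SO = (Σα)·G^SO − ½·4·(Σα)² = (4/2)·14² = 392.
Deadweight loss = W^SO − W^NE = 223.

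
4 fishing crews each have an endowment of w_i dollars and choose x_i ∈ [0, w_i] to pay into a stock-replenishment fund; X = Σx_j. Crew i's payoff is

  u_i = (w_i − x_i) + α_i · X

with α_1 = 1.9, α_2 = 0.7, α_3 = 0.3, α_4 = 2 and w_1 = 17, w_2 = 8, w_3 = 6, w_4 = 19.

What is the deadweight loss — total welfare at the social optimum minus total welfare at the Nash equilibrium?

54.6

∂u_i/∂x_i = α_i − 1, so crew i contributes w_i if α_i > 1, else 0.
α_i > 1 for i ∈ {1, 4}; NE contributions (17, 0, 0, 19), X = 36.
W^NE = Σw_i − X^NE + (Σα_i)·X^NE = 50 + 3.9·36 = 190.4.
Planner: ∂(Σu_j)/∂x_i = Σα_j − 1 = 3.9 > 0, so everyone contributes w_i; X^SO = 50, W^SO = 50 + 3.9·50 = 245.
Deadweight loss = 54.6.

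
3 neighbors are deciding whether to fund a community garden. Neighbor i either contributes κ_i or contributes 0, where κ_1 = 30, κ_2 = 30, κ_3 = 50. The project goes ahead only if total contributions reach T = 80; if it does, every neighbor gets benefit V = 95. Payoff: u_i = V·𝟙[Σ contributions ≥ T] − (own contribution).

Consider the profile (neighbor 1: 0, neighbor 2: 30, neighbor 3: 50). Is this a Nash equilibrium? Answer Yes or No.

Yes

Total = 80 ≥ 80: provided.
Neighbor 1 (pledges 0, payoff 95): pledging 30 → total 110, payoff 65. No gain.
Neighbor 2 (pledges 30, payoff 65): dropping to 0 → total 50, payoff 0. No gain.
Neighbor 3 (pledges 50, payoff 45): dropping to 0 → total 30, payoff 0. No gain.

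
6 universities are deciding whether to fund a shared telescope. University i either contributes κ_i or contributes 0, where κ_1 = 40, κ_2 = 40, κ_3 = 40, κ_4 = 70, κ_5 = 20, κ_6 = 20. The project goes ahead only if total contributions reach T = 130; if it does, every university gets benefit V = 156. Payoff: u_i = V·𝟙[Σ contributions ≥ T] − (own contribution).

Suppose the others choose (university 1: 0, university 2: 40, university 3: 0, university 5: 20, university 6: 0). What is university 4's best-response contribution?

Others' total = 60. Contributing 70 brings total to 130 ≥ 130: gain V − κ_4 = 86.
Best response: 70.

70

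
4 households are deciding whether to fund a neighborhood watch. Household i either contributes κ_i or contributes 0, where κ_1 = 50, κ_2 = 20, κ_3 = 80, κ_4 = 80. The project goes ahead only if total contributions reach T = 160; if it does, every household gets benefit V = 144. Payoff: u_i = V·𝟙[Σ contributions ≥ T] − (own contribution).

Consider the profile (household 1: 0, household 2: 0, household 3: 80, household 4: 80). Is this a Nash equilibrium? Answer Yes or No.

Total = 160 ≥ 160: provided.
Household 1 (pledges 0, payoff 144): pledging 50 → total 210, payoff 94. No gain.
Household 2 (pledges 0, payoff 144): pledging 20 → total 180, payoff 124. No gain.
Household 3 (pledges 80, payoff 64): dropping to 0 → total 80, payoff 0. No gain.
Household 4 (pledges 80, payoff 64): dropping to 0 → total 80, payoff 0. No gain.

Yes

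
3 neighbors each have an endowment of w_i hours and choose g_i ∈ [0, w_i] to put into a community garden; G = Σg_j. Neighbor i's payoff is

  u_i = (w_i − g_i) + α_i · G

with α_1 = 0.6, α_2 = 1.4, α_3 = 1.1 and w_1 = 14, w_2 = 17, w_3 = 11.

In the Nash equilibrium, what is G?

∂u_i/∂g_i = α_i − 1, so neighbor i contributes w_i if α_i > 1, else 0.
α_i > 1 for i ∈ {2, 3}; NE contributions (0, 17, 11), G = 28.

28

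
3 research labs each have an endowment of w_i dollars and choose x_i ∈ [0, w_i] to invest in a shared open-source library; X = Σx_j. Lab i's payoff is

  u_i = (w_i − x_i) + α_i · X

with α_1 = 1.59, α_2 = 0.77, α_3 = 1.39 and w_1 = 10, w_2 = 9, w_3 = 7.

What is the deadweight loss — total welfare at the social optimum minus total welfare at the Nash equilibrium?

∂u_i/∂x_i = α_i − 1, so lab i contributes w_i if α_i > 1, else 0.
α_i > 1 for i ∈ {1, 3}; NE contributions (10, 0, 7), X = 17.
W^NE = Σw_i − X^NE + (Σα_i)·X^NE = 26 + 2.75·17 = 72.75.
Planner: ∂(Σu_j)/∂x_i = Σα_j − 1 = 2.75 > 0, so everyone contributes w_i; X^SO = 26, W^SO = 26 + 2.75·26 = 97.5.
Deadweight loss = 24.75.

24.75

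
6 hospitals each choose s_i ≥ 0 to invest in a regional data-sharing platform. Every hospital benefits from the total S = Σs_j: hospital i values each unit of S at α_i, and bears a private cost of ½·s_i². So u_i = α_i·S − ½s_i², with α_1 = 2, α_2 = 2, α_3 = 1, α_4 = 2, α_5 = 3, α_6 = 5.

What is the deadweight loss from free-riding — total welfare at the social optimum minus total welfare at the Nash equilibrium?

473.5

Hospital i's FOC: ∂u_i/∂s_i = α_i − s_i = 0, so s_i* = α_i.
NE contributions = (2, 2, 1, 2, 3, 5); S = 15.
W^NE = (Σα)·S − ½Σα_i² = 15² − ½·47 = 201.5.
Planner sets s_i = Σα_j = 15 for every i, so S^SO = 6·15 = 90.
W^SO = (Σα)·S^SO − ½·6·(Σα)² = (6/2)·15² = 675.
Deadweight loss = W^SO − W^NE = 473.5.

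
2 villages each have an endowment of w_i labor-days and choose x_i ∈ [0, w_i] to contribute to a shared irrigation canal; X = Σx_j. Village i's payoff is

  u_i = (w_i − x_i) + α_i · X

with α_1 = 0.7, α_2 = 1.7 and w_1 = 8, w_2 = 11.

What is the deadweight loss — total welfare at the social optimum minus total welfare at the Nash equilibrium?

11.2

∂u_i/∂x_i = α_i − 1, so village i contributes w_i if α_i > 1, else 0.
α_i > 1 for i ∈ {2}; NE contributions (0, 11), X = 11.
W^NE = Σw_i − X^NE + (Σα_i)·X^NE = 19 + 1.4·11 = 34.4.
Planner: ∂(Σu_j)/∂x_i = Σα_j − 1 = 1.4 > 0, so everyone contributes w_i; X^SO = 19, W^SO = 19 + 1.4·19 = 45.6.
Deadweight loss = 11.2.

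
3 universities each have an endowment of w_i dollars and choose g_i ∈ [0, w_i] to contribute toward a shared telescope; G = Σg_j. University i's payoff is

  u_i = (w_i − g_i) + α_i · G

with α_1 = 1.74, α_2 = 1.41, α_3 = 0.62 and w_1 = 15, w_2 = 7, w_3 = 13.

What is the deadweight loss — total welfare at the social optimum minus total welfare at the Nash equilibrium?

36.01

∂u_i/∂g_i = α_i − 1, so university i contributes w_i if α_i > 1, else 0.
α_i > 1 for i ∈ {1, 2}; NE contributions (15, 7, 0), G = 22.
W^NE = Σw_i − G^NE + (Σα_i)·G^NE = 35 + 2.77·22 = 95.94.
Planner: ∂(Σu_j)/∂g_i = Σα_j − 1 = 2.77 > 0, so everyone contributes w_i; G^SO = 35, W^SO = 35 + 2.77·35 = 131.95.
Deadweight loss = 36.01.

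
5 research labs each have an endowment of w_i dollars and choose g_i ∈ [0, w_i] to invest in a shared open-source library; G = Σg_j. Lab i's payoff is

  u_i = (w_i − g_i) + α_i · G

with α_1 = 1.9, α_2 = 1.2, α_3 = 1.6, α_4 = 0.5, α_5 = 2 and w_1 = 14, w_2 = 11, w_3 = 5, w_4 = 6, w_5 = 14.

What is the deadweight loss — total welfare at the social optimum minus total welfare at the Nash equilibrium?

∂u_i/∂g_i = α_i − 1, so lab i contributes w_i if α_i > 1, else 0.
α_i > 1 for i ∈ {1, 2, 3, 5}; NE contributions (14, 11, 5, 0, 14), G = 44.
W^NE = Σw_i − G^NE + (Σα_i)·G^NE = 50 + 6.2·44 = 322.8.
Planner: ∂(Σu_j)/∂g_i = Σα_j − 1 = 6.2 > 0, so everyone contributes w_i; G^SO = 50, W^SO = 50 + 6.2·50 = 360.
Deadweight loss = 37.2.

37.2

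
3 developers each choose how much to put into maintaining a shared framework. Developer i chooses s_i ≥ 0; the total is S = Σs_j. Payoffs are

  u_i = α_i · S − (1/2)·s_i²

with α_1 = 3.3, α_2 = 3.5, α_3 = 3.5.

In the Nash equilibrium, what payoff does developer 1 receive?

Developer i's FOC: ∂u_i/∂s_i = α_i − s_i = 0, so s_i* = α_i.
NE contributions = (3.3, 3.5, 3.5); S = 10.3.
u_1 = α_1·S − ½·(s_1)² = 3.3·10.3 − ½·3.3² = 28.545.

28.545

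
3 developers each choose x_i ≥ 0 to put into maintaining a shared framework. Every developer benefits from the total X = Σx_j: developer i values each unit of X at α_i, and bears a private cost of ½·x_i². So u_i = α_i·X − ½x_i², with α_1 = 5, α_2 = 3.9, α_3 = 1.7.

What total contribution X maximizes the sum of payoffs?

31.8

Planner FOC: ∂(Σu_j)/∂x_i = (Σα_j) − x_i = 0, so x_i^SO = Σα_j = 10.6 for every i; X^SO = 31.8.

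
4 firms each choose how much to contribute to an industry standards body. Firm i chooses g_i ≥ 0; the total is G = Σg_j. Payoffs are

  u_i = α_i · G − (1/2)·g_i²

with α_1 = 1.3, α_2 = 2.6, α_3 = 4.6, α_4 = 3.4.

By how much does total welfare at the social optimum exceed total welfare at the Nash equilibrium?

162.195

Firm i's FOC: ∂u_i/∂g_i = α_i − g_i = 0, so g_i* = α_i.
NE contributions = (1.3, 2.6, 4.6, 3.4); G = 11.9.
W^NE = (Σα)·G − ½Σα_i² = 11.9² − ½·41.17 = 121.025.
Planner sets g_i = Σα_j = 11.9 for every i, so G^SO = 4·11.9 = 47.6.
W^SO = (Σα)·G^SO − ½·4·(Σα)² = (4/2)·11.9² = 283.22.
Deadweight loss = W^SO − W^NE = 162.195.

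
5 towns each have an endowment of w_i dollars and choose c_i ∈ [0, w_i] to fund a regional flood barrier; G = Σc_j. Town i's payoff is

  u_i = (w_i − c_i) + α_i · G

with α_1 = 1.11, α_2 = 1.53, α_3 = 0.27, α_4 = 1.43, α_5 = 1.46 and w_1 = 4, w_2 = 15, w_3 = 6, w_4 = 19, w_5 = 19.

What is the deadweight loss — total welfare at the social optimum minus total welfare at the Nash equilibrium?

28.8

∂u_i/∂c_i = α_i − 1, so town i contributes w_i if α_i > 1, else 0.
α_i > 1 for i ∈ {1, 2, 4, 5}; NE contributions (4, 15, 0, 19, 19), G = 57.
W^NE = Σw_i − G^NE + (Σα_i)·G^NE = 63 + 4.8·57 = 336.6.
Planner: ∂(Σu_j)/∂c_i = Σα_j − 1 = 4.8 > 0, so everyone contributes w_i; G^SO = 63, W^SO = 63 + 4.8·63 = 365.4.
Deadweight loss = 28.8.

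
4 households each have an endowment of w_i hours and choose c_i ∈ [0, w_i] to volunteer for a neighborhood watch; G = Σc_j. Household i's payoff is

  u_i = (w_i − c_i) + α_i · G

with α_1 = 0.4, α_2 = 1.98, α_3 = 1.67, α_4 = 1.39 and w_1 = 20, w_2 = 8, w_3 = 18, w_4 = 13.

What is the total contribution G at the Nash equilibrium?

39

∂u_i/∂c_i = α_i − 1, so household i contributes w_i if α_i > 1, else 0.
α_i > 1 for i ∈ {2, 3, 4}; NE contributions (0, 8, 18, 13), G = 39.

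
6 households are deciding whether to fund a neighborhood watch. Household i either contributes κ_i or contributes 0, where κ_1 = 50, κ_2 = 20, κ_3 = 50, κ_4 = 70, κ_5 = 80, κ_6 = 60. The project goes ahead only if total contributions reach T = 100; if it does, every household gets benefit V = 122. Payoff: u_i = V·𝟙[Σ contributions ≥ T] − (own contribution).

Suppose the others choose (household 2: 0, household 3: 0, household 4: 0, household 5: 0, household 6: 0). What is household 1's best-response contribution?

0

Others' total = 0. Even contributing 50 gives 50 < 100: no benefit either way.
Best response: 0.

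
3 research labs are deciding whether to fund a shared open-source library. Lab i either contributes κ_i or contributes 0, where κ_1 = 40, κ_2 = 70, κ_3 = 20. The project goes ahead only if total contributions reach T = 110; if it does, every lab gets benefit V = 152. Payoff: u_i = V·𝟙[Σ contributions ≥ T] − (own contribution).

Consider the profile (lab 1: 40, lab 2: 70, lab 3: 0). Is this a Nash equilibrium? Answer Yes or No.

Total = 110 ≥ 110: provided.
Lab 1 (pledges 40, payoff 112): dropping to 0 → total 70, payoff 0. No gain.
Lab 2 (pledges 70, payoff 82): dropping to 0 → total 40, payoff 0. No gain.
Lab 3 (pledges 0, payoff 152): pledging 20 → total 130, payoff 132. No gain.

Yes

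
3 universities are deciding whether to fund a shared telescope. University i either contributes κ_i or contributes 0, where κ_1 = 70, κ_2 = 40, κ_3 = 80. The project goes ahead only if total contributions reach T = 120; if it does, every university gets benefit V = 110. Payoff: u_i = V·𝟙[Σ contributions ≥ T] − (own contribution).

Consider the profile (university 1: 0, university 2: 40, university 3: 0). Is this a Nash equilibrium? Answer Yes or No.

No

Total = 40 < 120: not provided.
University 1 (pledges 0, payoff 0): pledging 70 → total 110, payoff -70. No gain.
University 2 (pledges 40, payoff -40): dropping to 0 → total 0, payoff 0. Profitable deviation.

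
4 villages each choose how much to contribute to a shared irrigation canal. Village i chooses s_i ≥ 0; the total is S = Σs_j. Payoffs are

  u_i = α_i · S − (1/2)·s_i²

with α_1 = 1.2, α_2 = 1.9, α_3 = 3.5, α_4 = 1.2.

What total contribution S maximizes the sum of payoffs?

Planner FOC: ∂(Σu_j)/∂s_i = (Σα_j) − s_i = 0, so s_i^SO = Σα_j = 7.8 for every i; S^SO = 31.2.

31.2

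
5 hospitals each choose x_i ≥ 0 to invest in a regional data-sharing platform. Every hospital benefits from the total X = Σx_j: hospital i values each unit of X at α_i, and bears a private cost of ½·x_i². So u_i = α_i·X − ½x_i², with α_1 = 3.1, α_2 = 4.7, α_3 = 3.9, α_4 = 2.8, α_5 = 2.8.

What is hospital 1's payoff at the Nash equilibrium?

48.825

Hospital i's FOC: ∂u_i/∂x_i = α_i − x_i = 0, so x_i* = α_i.
NE contributions = (3.1, 4.7, 3.9, 2.8, 2.8); X = 17.3.
u_1 = α_1·X − ½·(x_1)² = 3.1·17.3 − ½·3.1² = 48.825.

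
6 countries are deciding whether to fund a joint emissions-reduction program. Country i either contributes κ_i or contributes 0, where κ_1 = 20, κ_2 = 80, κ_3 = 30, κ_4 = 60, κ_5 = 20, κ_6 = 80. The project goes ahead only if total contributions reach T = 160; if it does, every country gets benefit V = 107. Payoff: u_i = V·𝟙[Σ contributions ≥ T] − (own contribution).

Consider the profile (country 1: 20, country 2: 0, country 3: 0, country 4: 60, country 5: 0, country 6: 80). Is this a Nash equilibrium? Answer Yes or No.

Total = 160 ≥ 160: provided.
Country 1 (pledges 20, payoff 87): dropping to 0 → total 140, payoff 0. No gain.
Country 2 (pledges 0, payoff 107): pledging 80 → total 240, payoff 27. No gain.
Country 3 (pledges 0, payoff 107): pledging 30 → total 190, payoff 77. No gain.
Country 4 (pledges 60, payoff 47): dropping to 0 → total 100, payoff 0. No gain.
Country 5 (pledges 0, payoff 107): pledging 20 → total 180, payoff 87. No gain.
Country 6 (pledges 80, payoff 27): dropping to 0 → total 80, payoff 0. No gain.

Yes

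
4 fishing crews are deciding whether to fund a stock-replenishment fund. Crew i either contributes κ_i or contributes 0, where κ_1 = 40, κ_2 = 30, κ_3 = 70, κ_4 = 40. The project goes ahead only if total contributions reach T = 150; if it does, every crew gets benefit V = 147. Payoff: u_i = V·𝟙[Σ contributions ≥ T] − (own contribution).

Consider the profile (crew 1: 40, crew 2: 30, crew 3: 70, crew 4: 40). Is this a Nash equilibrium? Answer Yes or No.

Total = 180 ≥ 150: provided.
Crew 1 (pledges 40, payoff 107): dropping to 0 → total 140, payoff 0. No gain.
Crew 2 (pledges 30, payoff 117): dropping to 0 → total 150, payoff 147. Profitable deviation.

No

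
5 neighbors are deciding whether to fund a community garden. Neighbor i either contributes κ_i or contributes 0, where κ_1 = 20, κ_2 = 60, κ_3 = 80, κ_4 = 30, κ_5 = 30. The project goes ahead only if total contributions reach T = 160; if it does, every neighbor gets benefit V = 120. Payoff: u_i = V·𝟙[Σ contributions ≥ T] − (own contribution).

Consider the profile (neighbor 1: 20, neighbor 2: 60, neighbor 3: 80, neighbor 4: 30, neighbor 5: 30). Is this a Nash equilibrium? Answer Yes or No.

Total = 220 ≥ 160: provided.
Neighbor 1 (pledges 20, payoff 100): dropping to 0 → total 200, payoff 120. Profitable deviation.

No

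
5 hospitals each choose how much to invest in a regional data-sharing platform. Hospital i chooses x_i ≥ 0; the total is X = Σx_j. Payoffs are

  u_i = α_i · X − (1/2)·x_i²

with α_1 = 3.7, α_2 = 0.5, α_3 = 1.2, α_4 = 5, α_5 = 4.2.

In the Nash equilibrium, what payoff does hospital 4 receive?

Hospital i's FOC: ∂u_i/∂x_i = α_i − x_i = 0, so x_i* = α_i.
NE contributions = (3.7, 0.5, 1.2, 5, 4.2); X = 14.6.
u_4 = α_4·X − ½·(x_4)² = 5·14.6 − ½·5² = 60.5.

60.5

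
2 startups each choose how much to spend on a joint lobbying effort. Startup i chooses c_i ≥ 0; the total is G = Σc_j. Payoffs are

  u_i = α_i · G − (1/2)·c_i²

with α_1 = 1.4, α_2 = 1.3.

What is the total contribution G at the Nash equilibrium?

2.7

Startup i's FOC: ∂u_i/∂c_i = α_i − c_i = 0, so c_i* = α_i.
NE contributions = (1.4, 1.3); G = 2.7.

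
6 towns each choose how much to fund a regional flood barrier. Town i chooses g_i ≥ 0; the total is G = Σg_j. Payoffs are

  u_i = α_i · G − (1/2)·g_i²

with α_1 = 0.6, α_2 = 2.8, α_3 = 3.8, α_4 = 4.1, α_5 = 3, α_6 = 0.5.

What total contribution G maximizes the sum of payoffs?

Planner FOC: ∂(Σu_j)/∂g_i = (Σα_j) − g_i = 0, so g_i^SO = Σα_j = 14.8 for every i; G^SO = 88.8.

88.8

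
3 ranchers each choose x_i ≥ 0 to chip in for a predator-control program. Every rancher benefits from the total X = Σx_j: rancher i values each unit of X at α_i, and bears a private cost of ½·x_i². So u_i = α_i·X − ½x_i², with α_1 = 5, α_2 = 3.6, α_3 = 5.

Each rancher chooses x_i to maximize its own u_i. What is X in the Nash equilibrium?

Rancher i's FOC: ∂u_i/∂x_i = α_i − x_i = 0, so x_i* = α_i.
NE contributions = (5, 3.6, 5); X = 13.6.

13.6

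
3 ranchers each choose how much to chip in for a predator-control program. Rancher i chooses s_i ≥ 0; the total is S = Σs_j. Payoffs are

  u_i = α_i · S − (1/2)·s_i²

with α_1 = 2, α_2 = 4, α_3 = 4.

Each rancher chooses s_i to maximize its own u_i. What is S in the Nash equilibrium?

10

Rancher i's FOC: ∂u_i/∂s_i = α_i − s_i = 0, so s_i* = α_i.
NE contributions = (2, 4, 4); S = 10.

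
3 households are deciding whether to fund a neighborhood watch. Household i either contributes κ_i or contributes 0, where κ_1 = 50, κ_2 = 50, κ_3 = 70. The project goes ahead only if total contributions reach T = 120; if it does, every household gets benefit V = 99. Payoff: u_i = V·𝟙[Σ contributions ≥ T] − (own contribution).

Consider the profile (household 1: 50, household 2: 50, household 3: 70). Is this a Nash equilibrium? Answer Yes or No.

Total = 170 ≥ 120: provided.
Household 1 (pledges 50, payoff 49): dropping to 0 → total 120, payoff 99. Profitable deviation.

No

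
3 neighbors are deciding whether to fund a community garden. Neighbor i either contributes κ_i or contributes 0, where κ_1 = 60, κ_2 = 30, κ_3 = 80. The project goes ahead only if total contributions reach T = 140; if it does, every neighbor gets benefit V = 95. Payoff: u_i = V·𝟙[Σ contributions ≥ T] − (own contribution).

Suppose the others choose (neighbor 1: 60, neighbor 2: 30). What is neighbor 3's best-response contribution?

80

Others' total = 90. Contributing 80 brings total to 170 ≥ 140: gain V − κ_3 = 15.
Best response: 80.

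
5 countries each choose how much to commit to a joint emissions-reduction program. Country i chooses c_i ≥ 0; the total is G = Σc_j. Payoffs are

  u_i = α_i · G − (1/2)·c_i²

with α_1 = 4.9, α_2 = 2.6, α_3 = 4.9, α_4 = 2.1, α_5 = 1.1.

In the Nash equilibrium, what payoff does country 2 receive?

37.18

Country i's FOC: ∂u_i/∂c_i = α_i − c_i = 0, so c_i* = α_i.
NE contributions = (4.9, 2.6, 4.9, 2.1, 1.1); G = 15.6.
u_2 = α_2·G − ½·(c_2)² = 2.6·15.6 − ½·2.6² = 37.18.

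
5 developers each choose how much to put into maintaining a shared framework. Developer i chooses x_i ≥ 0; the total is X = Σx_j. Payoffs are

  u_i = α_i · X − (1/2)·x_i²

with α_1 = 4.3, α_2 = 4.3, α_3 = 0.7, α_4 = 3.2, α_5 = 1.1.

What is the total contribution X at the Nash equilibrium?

13.6

Developer i's FOC: ∂u_i/∂x_i = α_i − x_i = 0, so x_i* = α_i.
NE contributions = (4.3, 4.3, 0.7, 3.2, 1.1); X = 13.6.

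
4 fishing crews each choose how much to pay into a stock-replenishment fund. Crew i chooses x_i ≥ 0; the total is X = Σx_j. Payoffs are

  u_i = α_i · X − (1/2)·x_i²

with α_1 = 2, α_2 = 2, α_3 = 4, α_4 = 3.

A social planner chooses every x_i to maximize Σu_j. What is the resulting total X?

44

Planner FOC: ∂(Σu_j)/∂x_i = (Σα_j) − x_i = 0, so x_i^SO = Σα_j = 11 for every i; X^SO = 44.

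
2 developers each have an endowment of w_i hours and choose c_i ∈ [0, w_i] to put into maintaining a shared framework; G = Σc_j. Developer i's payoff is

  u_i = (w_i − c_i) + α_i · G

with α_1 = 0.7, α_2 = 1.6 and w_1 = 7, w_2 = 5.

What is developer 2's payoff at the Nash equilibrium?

∂u_i/∂c_i = α_i − 1, so developer i contributes w_i if α_i > 1, else 0.
α_i > 1 for i ∈ {2}; NE contributions (0, 5), G = 5.
u_2 = (5 − 5) + 1.6·5 = 8.

8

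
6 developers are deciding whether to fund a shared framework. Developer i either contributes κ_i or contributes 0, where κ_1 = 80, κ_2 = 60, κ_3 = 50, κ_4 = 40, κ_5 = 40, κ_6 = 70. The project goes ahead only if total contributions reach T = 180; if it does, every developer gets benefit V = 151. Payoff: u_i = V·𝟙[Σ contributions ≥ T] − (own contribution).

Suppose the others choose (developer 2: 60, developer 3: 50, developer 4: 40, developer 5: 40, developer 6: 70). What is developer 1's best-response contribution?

Others' total = 260 ≥ 180; contributing adds cost 80 for no extra benefit.
Best response: 0.

0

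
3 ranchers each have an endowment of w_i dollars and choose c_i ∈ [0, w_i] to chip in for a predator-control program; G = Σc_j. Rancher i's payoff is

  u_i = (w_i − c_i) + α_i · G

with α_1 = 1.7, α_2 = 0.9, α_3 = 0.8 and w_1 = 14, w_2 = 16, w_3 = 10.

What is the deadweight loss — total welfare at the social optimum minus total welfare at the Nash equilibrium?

∂u_i/∂c_i = α_i − 1, so rancher i contributes w_i if α_i > 1, else 0.
α_i > 1 for i ∈ {1}; NE contributions (14, 0, 0), G = 14.
W^NE = Σw_i − G^NE + (Σα_i)·G^NE = 40 + 2.4·14 = 73.6.
Planner: ∂(Σu_j)/∂c_i = Σα_j − 1 = 2.4 > 0, so everyone contributes w_i; G^SO = 40, W^SO = 40 + 2.4·40 = 136.
Deadweight loss = 62.4.

62.4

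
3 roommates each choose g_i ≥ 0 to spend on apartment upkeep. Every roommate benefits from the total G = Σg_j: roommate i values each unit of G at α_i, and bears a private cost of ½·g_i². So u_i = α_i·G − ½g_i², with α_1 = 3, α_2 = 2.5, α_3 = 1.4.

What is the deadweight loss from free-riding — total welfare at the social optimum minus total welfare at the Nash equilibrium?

Roommate i's FOC: ∂u_i/∂g_i = α_i − g_i = 0, so g_i* = α_i.
NE contributions = (3, 2.5, 1.4); G = 6.9.
W^NE = (Σα)·G − ½Σα_i² = 6.9² − ½·17.21 = 39.005.
Planner sets g_i = Σα_j = 6.9 for every i, so G^SO = 3·6.9 = 20.7.
W^SO = (Σα)·G^SO − ½·3·(Σα)² = (3/2)·6.9² = 71.415.
Deadweight loss = W^SO − W^NE = 32.41.

32.41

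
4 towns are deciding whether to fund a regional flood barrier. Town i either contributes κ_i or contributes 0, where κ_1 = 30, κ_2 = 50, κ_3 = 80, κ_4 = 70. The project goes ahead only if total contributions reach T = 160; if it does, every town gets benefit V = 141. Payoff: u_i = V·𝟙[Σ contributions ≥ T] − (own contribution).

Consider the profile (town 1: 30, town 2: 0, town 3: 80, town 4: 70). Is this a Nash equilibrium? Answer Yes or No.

Yes

Total = 180 ≥ 160: provided.
Town 1 (pledges 30, payoff 111): dropping to 0 → total 150, payoff 0. No gain.
Town 2 (pledges 0, payoff 141): pledging 50 → total 230, payoff 91. No gain.
Town 3 (pledges 80, payoff 61): dropping to 0 → total 100, payoff 0. No gain.
Town 4 (pledges 70, payoff 71): dropping to 0 → total 110, payoff 0. No gain.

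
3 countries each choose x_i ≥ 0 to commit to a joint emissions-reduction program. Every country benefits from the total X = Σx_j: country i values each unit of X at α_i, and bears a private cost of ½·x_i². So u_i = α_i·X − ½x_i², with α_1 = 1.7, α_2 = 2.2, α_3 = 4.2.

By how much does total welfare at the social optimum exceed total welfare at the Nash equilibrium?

Country i's FOC: ∂u_i/∂x_i = α_i − x_i = 0, so x_i* = α_i.
NE contributions = (1.7, 2.2, 4.2); X = 8.1.
W^NE = (Σα)·X − ½Σα_i² = 8.1² − ½·25.37 = 52.925.
Planner sets x_i = Σα_j = 8.1 for every i, so X^SO = 3·8.1 = 24.3.
W^SO = (Σα)·X^SO − ½·3·(Σα)² = (3/2)·8.1² = 98.415.
Deadweight loss = W^SO − W^NE = 45.49.

45.49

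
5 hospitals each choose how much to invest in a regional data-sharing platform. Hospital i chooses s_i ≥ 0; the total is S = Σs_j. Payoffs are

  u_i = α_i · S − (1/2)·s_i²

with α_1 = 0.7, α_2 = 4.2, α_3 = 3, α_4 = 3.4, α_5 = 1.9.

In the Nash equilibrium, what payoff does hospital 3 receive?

35.1

Hospital i's FOC: ∂u_i/∂s_i = α_i − s_i = 0, so s_i* = α_i.
NE contributions = (0.7, 4.2, 3, 3.4, 1.9); S = 13.2.
u_3 = α_3·S − ½·(s_3)² = 3·13.2 − ½·3² = 35.1.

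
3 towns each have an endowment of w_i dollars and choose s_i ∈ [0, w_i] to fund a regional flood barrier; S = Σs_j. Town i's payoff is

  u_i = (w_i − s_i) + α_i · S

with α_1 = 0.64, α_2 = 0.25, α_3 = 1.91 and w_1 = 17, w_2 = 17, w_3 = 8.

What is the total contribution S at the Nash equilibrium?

8

∂u_i/∂s_i = α_i − 1, so town i contributes w_i if α_i > 1, else 0.
α_i > 1 for i ∈ {3}; NE contributions (0, 0, 8), S = 8.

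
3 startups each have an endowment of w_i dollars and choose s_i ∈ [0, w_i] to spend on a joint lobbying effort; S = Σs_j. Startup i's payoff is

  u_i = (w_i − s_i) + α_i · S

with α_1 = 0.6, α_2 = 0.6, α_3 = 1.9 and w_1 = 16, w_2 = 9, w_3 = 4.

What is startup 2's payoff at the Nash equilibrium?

∂u_i/∂s_i = α_i − 1, so startup i contributes w_i if α_i > 1, else 0.
α_i > 1 for i ∈ {3}; NE contributions (0, 0, 4), S = 4.
u_2 = (9 − 0) + 0.6·4 = 11.4.

11.4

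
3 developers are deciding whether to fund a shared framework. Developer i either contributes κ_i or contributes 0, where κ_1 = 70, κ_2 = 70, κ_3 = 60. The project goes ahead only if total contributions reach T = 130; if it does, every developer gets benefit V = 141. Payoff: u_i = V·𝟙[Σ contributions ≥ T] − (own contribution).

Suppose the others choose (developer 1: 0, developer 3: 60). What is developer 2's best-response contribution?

70

Others' total = 60. Contributing 70 brings total to 130 ≥ 130: gain V − κ_2 = 71.
Best response: 70.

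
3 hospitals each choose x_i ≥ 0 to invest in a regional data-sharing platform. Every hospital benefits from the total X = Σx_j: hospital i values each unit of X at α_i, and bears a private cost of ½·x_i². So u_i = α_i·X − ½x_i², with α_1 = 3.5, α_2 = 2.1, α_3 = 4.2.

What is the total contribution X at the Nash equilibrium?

9.8

Hospital i's FOC: ∂u_i/∂x_i = α_i − x_i = 0, so x_i* = α_i.
NE contributions = (3.5, 2.1, 4.2); X = 9.8.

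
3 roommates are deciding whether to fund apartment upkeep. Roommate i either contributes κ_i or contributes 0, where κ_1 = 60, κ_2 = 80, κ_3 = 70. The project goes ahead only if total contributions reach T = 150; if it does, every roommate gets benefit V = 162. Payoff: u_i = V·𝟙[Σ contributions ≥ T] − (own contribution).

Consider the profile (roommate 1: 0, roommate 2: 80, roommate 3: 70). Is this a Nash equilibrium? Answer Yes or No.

Yes

Total = 150 ≥ 150: provided.
Roommate 1 (pledges 0, payoff 162): pledging 60 → total 210, payoff 102. No gain.
Roommate 2 (pledges 80, payoff 82): dropping to 0 → total 70, payoff 0. No gain.
Roommate 3 (pledges 70, payoff 92): dropping to 0 → total 80, payoff 0. No gain.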